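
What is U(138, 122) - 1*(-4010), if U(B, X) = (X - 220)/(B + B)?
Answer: 553331/138 ≈ 4009.6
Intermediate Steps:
U(B, X) = (-220 + X)/(2*B) (U(B, X) = (-220 + X)/((2*B)) = (-220 + X)*(1/(2*B)) = (-220 + X)/(2*B))
U(138, 122) - 1*(-4010) = (½)*(-220 + 122)/138 - 1*(-4010) = (½)*(1/138)*(-98) + 4010 = -49/138 + 4010 = 553331/138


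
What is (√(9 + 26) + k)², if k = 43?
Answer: (43 + √35)² ≈ 2392.8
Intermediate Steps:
(√(9 + 26) + k)² = (√(9 + 26) + 43)² = (√35 + 43)² = (43 + √35)²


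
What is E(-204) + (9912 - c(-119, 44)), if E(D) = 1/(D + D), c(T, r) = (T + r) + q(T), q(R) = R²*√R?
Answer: 4074695/408 - 14161*I*√119 ≈ 9987.0 - 1.5448e+5*I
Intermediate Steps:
q(R) = R^(5/2)
c(T, r) = T + r + T^(5/2) (c(T, r) = (T + r) + T^(5/2) = T + r + T^(5/2))
E(D) = 1/(2*D)
E(-204) + (9912 - c(-119, 44)) = (½)/(-204) + (9912 - (-119 + 44 + (-119)^(5/2))) = (½)*(-1/204) + (9912 - (-119 + 44 + 14161*I*√119)) = -1/408 + (9912 - (-75 + 14161*I*√119)) = -1/408 + (9912 + (75 - 14161*I*√119)) = -1/408 + (9987 - 14161*I*√119) = 4074695/408 - 14161*I*√119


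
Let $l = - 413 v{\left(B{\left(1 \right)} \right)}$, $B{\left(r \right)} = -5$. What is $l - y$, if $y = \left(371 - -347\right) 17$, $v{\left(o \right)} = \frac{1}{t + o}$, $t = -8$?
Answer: $- \frac{158265}{13} \approx -12174.0$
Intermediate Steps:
$v{\left(o \right)} = \frac{1}{-8 + o}$
$y = 12206$ ($y = \left(371 + 347\right) 17 = 718 \cdot 17 = 12206$)
$l = \frac{413}{13}$ ($l = - \frac{413}{-8 - 5} = - \frac{413}{-13} = \left(-413\right) \left(- \frac{1}{13}\right) = \frac{413}{13} \approx 31.769$)
$l - y = \frac{413}{13} - 12206 = - \frac{158265}{13}$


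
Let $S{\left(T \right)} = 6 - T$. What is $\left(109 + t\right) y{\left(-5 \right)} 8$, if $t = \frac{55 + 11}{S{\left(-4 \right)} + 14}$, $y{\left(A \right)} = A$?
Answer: $-4470$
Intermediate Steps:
$t = \frac{11}{4}$ ($t = \frac{55 + 11}{\left(6 - -4\right) + 14} = \frac{66}{\left(6 + 4\right) + 14} = \frac{66}{10 + 14} = \frac{66}{24} = 66 \cdot \frac{1}{24} = \frac{11}{4} \approx 2.75$)
$\left(109 + t\right) y{\left(-5 \right)} 8 = \left(109 + \frac{11}{4}\right) \left(\left(-5\right) 8\right) = \frac{447}{4} \left(-40\right) = -4470$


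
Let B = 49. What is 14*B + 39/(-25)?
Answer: 17111/25 ≈ 684.44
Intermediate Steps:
14*B + 39/(-25) = 14*49 + 39/(-25) = 686 + 39*(-1/25) = 686 - 39/25 = 17111/25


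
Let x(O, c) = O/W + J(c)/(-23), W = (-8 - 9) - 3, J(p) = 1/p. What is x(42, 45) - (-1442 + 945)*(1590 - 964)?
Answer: 644018191/2070 ≈ 3.1112e+5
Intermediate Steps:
W = -20 (W = -17 - 3 = -20)
x(O, c) = -O/20 - 1/(23*c) (x(O, c) = O/(-20) + 1/(c*(-23)) = O*(-1/20) - 1/23/c = -O/20 - 1/(23*c))
x(42, 45) - (-1442 + 945)*(1590 - 964) = (-1/20*42 - 1/23/45) - (-1442 + 945)*(1590 - 964) = (-21/10 - 1/23*1/45) - (-497)*626 = (-21/10 - 1/1035) - 1*(-311122) = -4349/2070 + 311122 = 644018191/2070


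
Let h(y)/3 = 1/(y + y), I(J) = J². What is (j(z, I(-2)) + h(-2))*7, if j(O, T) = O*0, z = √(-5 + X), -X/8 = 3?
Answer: -21/4 ≈ -5.2500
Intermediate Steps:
X = -24 (X = -8*3 = -24)
h(y) = 3/(2*y) (h(y) = 3/(y + y) = 3/((2*y)) = 3*(1/(2*y)) = 3/(2*y))
z = I*√29 (z = √(-5 - 24) = √(-29) = I*√29 ≈ 5.3852*I)
j(O, T) = 0
(j(z, I(-2)) + h(-2))*7 = (0 + (3/2)/(-2))*7 = (0 + (3/2)*(-½))*7 = (0 - ¾)*7 = -¾*7 = -21/4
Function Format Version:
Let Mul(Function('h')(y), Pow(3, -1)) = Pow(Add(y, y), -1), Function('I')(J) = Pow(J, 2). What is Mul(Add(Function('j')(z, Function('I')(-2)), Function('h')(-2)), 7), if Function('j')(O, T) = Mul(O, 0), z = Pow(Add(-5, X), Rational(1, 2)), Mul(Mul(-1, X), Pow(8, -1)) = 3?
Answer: Rational(-21, 4) ≈ -5.2500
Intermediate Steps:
X = -24 (X = Mul(-8, 3) = -24)
Function('h')(y) = Mul(Rational(3, 2), Pow(y, -1)) (Function('h')(y) = Mul(3, Pow(Add(y, y), -1)) = Mul(3, Pow(Mul(2, y), -1)) = Mul(3, Mul(Rational(1, 2), Pow(y, -1))) = Mul(Rational(3, 2), Pow(y, -1)))
z = Mul(I, Pow(29, Rational(1, 2))) (z = Pow(Add(-5, -24), Rational(1, 2)) = Pow(-29, Rational(1, 2)) = Mul(I, Pow(29, Rational(1, 2))) ≈ Mul(5.3852, I))
Function('j')(O, T) = 0
Mul(Add(Function('j')(z, Function('I')(-2)), Function('h')(-2)), 7) = Mul(Add(0, Mul(Rational(3, 2), Pow(-2, -1))), 7) = Mul(Add(0, Mul(Rational(3, 2), Rational(-1, 2))), 7) = Mul(Add(0, Rational(-3, 4)), 7) = Mul(Rational(-3, 4), 7) = Rational(-21, 4)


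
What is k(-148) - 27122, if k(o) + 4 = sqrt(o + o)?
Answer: -27126 + 2*I*sqrt(74) ≈ -27126.0 + 17.205*I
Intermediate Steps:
k(o) = -4 + sqrt(2)*sqrt(o) (k(o) = -4 + sqrt(o + o) = -4 + sqrt(2*o) = -4 + sqrt(2)*sqrt(o))
k(-148) - 27122 = (-4 + sqrt(2)*sqrt(-148)) - 27122 = (-4 + sqrt(2)*(2*I*sqrt(37))) - 27122 = (-4 + 2*I*sqrt(74)) - 27122 = -27126 + 2*I*sqrt(74)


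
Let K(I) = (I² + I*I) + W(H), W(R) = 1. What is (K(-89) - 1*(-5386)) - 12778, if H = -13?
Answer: 8451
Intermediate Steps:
K(I) = 1 + 2*I² (K(I) = (I² + I*I) + 1 = (I² + I²) + 1 = 2*I² + 1 = 1 + 2*I²)
(K(-89) - 1*(-5386)) - 12778 = ((1 + 2*(-89)²) - 1*(-5386)) - 12778 = ((1 + 2*7921) + 5386) - 12778 = ((1 + 15842) + 5386) - 12778 = (15843 + 5386) - 12778 = 21229 - 12778 = 8451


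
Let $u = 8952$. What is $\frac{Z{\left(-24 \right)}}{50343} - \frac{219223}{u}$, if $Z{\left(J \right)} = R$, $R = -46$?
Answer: $- \frac{3678918427}{150223512} \approx -24.49$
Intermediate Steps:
$Z{\left(J \right)} = -46$
$\frac{Z{\left(-24 \right)}}{50343} - \frac{219223}{u} = - \frac{46}{50343} - \frac{219223}{8952} = - \frac{3678918427}{150223512}$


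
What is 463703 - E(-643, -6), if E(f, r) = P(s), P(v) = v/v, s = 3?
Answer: 463702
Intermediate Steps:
P(v) = 1
E(f, r) = 1
463703 - E(-643, -6) = 463703 - 1*1 = 463703 - 1 = 463702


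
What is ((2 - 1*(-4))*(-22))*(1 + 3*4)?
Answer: -1716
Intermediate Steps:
((2 - 1*(-4))*(-22))*(1 + 3*4) = ((2 + 4)*(-22))*(1 + 12) = (6*(-22))*13 = -132*13 = -1716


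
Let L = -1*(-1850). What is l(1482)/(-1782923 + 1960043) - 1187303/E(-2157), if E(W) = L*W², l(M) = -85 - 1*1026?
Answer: -108590191439/16939364479200 ≈ -0.0064105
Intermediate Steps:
L = 1850
l(M) = -1111 (l(M) = -85 - 1026 = -1111)
E(W) = 1850*W²
l(1482)/(-1782923 + 1960043) - 1187303/E(-2157) = -1111/(-1782923 + 1960043) - 1187303/(1850*(-2157)²) = -1111/177120 - 1187303/(1850*4652649) = -1111*1/177120 - 1187303/8607400650 = -1111/177120 - 1187303*1/8607400650 = -1111/177120 - 1187303/8607400650 = -108590191439/16939364479200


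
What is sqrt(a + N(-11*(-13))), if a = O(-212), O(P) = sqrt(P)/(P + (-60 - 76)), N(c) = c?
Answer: sqrt(4329468 - 174*I*sqrt(53))/174 ≈ 11.958 - 0.0017494*I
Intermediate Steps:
O(P) = sqrt(P)/(-136 + P) (O(P) = sqrt(P)/(P - 136) = sqrt(P)/(-136 + P))
a = -I*sqrt(53)/174 (a = sqrt(-212)/(-136 - 212) = (2*I*sqrt(53))/(-348) = (2*I*sqrt(53))*(-1/348) = -I*sqrt(53)/174 ≈ -0.04184*I)
sqrt(a + N(-11*(-13))) = sqrt(-I*sqrt(53)/174 - 11*(-13)) = sqrt(-I*sqrt(53)/174 + 143) = sqrt(143 - I*sqrt(53)/174)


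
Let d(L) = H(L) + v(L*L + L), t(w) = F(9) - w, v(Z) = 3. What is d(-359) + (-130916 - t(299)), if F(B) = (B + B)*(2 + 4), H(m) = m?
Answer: -131081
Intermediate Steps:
F(B) = 12*B (F(B) = (2*B)*6 = 12*B)
t(w) = 108 - w (t(w) = 12*9 - w = 108 - w)
d(L) = 3 + L (d(L) = L + 3 = 3 + L)
d(-359) + (-130916 - t(299)) = (3 - 359) + (-130916 - (108 - 1*299)) = -356 + (-130916 - (108 - 299)) = -356 + (-130916 - 1*(-191)) = -356 + (-130916 + 191) = -356 - 130725 = -131081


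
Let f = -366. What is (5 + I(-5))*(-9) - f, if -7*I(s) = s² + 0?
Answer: 2472/7 ≈ 353.14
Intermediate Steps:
I(s) = -s²/7 (I(s) = -(s² + 0)/7 = -s²/7)
(5 + I(-5))*(-9) - f = (5 - ⅐*(-5)²)*(-9) - 1*(-366) = (5 - ⅐*25)*(-9) + 366 = (5 - 25/7)*(-9) + 366 = (10/7)*(-9) + 366 = -90/7 + 366 = 2472/7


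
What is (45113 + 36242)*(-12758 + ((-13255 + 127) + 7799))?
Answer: -1471467885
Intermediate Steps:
(45113 + 36242)*(-12758 + ((-13255 + 127) + 7799)) = 81355*(-12758 + (-13128 + 7799)) = 81355*(-12758 - 5329) = 81355*(-18087) = -1471467885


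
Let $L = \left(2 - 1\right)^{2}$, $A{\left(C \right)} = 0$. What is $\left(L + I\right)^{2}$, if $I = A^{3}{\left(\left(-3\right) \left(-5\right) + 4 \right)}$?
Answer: $1$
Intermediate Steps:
$L = 1$ ($L = 1^{2} = 1$)
$I = 0$ ($I = 0^{3} = 0$)
$\left(L + I\right)^{2} = \left(1 + 0\right)^{2} = 1^{2} = 1$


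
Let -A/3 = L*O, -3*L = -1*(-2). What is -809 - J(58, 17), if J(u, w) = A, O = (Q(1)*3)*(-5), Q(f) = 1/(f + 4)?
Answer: -803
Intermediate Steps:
L = -⅔ (L = -(-1)*(-2)/3 = -⅓*2 = -⅔ ≈ -0.66667)
Q(f) = 1/(4 + f)
O = -3 (O = (3/(4 + 1))*(-5) = (3/5)*(-5) = ((⅕)*3)*(-5) = (⅗)*(-5) = -3)
A = -6 (A = -(-2)*(-3) = -3*2 = -6)
J(u, w) = -6
-809 - J(58, 17) = -809 - 1*(-6) = -809 + 6 = -803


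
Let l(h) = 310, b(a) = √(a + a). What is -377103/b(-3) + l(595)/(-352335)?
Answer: -62/70467 + 125701*I*√6/2 ≈ -0.00087984 + 1.5395e+5*I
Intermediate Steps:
b(a) = √2*√a (b(a) = √(2*a) = √2*√a)
-377103/b(-3) + l(595)/(-352335) = -377103*(-I*√6/6) + 310/(-352335) = -377103*(-I*√6/6) + 310*(-1/352335) = -377103*(-I*√6/6) - 62/70467 = -(-125701)*I*√6/2 - 62/70467 = 125701*I*√6/2 - 62/70467 = -62/70467 + 125701*I*√6/2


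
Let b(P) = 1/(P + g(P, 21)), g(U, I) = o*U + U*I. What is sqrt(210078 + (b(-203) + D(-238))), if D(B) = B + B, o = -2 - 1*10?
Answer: sqrt(863748879770)/2030 ≈ 457.82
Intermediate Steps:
o = -12 (o = -2 - 10 = -12)
D(B) = 2*B
g(U, I) = -12*U + I*U (g(U, I) = -12*U + U*I = -12*U + I*U)
b(P) = 1/(10*P) (b(P) = 1/(P + P*(-12 + 21)) = 1/(P + P*9) = 1/(P + 9*P) = 1/(10*P))
sqrt(210078 + (b(-203) + D(-238))) = sqrt(210078 + ((1/10)/(-203) + 2*(-238))) = sqrt(210078 + ((1/10)*(-1/203) - 476)) = sqrt(210078 + (-1/2030 - 476)) = sqrt(210078 - 966281/2030) = sqrt(425492059/2030) = sqrt(863748879770)/2030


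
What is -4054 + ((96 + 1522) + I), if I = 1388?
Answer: -1048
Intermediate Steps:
-4054 + ((96 + 1522) + I) = -4054 + ((96 + 1522) + 1388) = -4054 + (1618 + 1388) = -4054 + 3006 = -1048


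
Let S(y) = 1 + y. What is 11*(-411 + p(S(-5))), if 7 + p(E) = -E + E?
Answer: -4598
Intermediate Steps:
p(E) = -7 (p(E) = -7 + (-E + E) = -7 + 0 = -7)
11*(-411 + p(S(-5))) = 11*(-411 - 7) = 11*(-418) = -4598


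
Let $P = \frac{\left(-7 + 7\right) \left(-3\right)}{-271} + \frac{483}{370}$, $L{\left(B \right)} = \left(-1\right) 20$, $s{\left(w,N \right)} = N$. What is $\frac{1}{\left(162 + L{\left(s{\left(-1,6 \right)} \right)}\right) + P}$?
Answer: $\frac{370}{53023} \approx 0.0069781$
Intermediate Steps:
$L{\left(B \right)} = -20$
$P = \frac{483}{370}$ ($P = 0 \left(-3\right) \left(- \frac{1}{271}\right) + 483 \cdot \frac{1}{370} = 0 \left(- \frac{1}{271}\right) + \frac{483}{370} = 0 + \frac{483}{370} = \frac{483}{370} \approx 1.3054$)
$\frac{1}{\left(162 + L{\left(s{\left(-1,6 \right)} \right)}\right) + P} = \frac{1}{\left(162 - 20\right) + \frac{483}{370}} = \frac{1}{142 + \frac{483}{370}} = \frac{1}{\frac{53023}{370}} = \frac{370}{53023}$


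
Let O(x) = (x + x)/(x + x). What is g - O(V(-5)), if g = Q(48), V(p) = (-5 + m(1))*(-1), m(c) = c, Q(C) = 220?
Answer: 219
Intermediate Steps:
V(p) = 4 (V(p) = (-5 + 1)*(-1) = -4*(-1) = 4)
g = 220
O(x) = 1 (O(x) = (2*x)/((2*x)) = (2*x)*(1/(2*x)) = 1)
g - O(V(-5)) = 220 - 1*1 = 220 - 1 = 219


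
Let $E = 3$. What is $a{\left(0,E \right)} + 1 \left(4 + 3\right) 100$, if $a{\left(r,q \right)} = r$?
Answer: $700$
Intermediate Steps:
$a{\left(0,E \right)} + 1 \left(4 + 3\right) 100 = 0 + 1 \left(4 + 3\right) 100 = 0 + 1 \cdot 7 \cdot 100 = 0 + 7 \cdot 100 = 0 + 700 = 700$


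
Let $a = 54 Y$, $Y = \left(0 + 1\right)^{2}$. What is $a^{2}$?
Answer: $2916$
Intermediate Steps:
$Y = 1$ ($Y = 1^{2} = 1$)
$a = 54$ ($a = 54 \cdot 1 = 54$)
$a^{2} = 54^{2} = 2916$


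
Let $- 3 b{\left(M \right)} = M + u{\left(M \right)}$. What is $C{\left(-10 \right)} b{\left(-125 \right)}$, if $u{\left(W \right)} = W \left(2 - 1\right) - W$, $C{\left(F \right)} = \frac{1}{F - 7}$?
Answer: $- \frac{125}{51} \approx -2.451$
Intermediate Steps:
$C{\left(F \right)} = \frac{1}{-7 + F}$
$u{\left(W \right)} = 0$ ($u{\left(W \right)} = W 1 - W = W - W = 0$)
$b{\left(M \right)} = - \frac{M}{3}$ ($b{\left(M \right)} = - \frac{M + 0}{3} = - \frac{M}{3}$)
$C{\left(-10 \right)} b{\left(-125 \right)} = \frac{\left(- \frac{1}{3}\right) \left(-125\right)}{-7 - 10} = \frac{1}{-17} \cdot \frac{125}{3} = \left(- \frac{1}{17}\right) \frac{125}{3} = - \frac{125}{51}$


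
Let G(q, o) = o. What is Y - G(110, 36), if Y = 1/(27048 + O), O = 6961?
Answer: -1224323/34009 ≈ -36.000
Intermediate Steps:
Y = 1/34009 (Y = 1/(27048 + 6961) = 1/34009 ≈ 2.9404e-5)
Y - G(110, 36) = 1/34009 - 1*36 = 1/34009 - 36 = -1224323/34009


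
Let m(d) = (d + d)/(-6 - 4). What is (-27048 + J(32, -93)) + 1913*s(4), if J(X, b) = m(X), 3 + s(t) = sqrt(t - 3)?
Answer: -154402/5 ≈ -30880.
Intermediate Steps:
s(t) = -3 + sqrt(-3 + t) (s(t) = -3 + sqrt(t - 3) = -3 + sqrt(-3 + t))
m(d) = -d/5 (m(d) = (2*d)/(-10) = (2*d)*(-1/10) = -d/5)
J(X, b) = -X/5
(-27048 + J(32, -93)) + 1913*s(4) = (-27048 - 1/5*32) + 1913*(-3 + sqrt(-3 + 4)) = (-27048 - 32/5) + 1913*(-3 + sqrt(1)) = -135272/5 + 1913*(-3 + 1) = -135272/5 + 1913*(-2) = -135272/5 - 3826 = -154402/5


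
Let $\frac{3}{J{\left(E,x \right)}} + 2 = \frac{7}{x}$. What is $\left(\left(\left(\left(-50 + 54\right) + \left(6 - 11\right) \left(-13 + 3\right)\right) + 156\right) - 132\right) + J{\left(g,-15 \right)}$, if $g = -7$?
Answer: $\frac{2841}{37} \approx 76.784$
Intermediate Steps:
$J{\left(E,x \right)} = \frac{3}{-2 + \frac{7}{x}}$
$\left(\left(\left(\left(-50 + 54\right) + \left(6 - 11\right) \left(-13 + 3\right)\right) + 156\right) - 132\right) + J{\left(g,-15 \right)} = \left(\left(\left(\left(-50 + 54\right) + \left(6 - 11\right) \left(-13 + 3\right)\right) + 156\right) - 132\right) - - \frac{45}{-7 + 2 \left(-15\right)} = \left(\left(\left(4 - -50\right) + 156\right) - 132\right) - - \frac{45}{-7 - 30} = \left(\left(\left(4 + 50\right) + 156\right) - 132\right) - - \frac{45}{-37} = \left(\left(54 + 156\right) - 132\right) - \left(-45\right) \left(- \frac{1}{37}\right) = \left(210 - 132\right) - \frac{45}{37} = 78 - \frac{45}{37} = \frac{2841}{37}$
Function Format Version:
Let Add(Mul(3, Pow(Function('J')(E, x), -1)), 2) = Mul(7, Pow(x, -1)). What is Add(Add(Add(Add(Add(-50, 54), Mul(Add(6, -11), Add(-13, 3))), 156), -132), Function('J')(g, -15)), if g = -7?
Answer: Rational(2841, 37) ≈ 76.784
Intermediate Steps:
Function('J')(E, x) = Mul(3, Pow(Add(-2, Mul(7, Pow(x, -1))), -1))
Add(Add(Add(Add(Add(-50, 54), Mul(Add(6, -11), Add(-13, 3))), 156), -132), Function('J')(g, -15)) = Add(Add(Add(Add(Add(-50, 54), Mul(Add(6, -11), Add(-13, 3))), 156), -132), Mul(-3, -15, Pow(Add(-7, Mul(2, -15)), -1))) = Add(Add(Add(Add(4, Mul(-5, -10)), 156), -132), Mul(-3, -15, Pow(Add(-7, -30), -1))) = Add(Add(Add(Add(4, 50), 156), -132), Mul(-3, -15, Pow(-37, -1))) = Add(Add(Add(54, 156), -132), Mul(-3, -15, Rational(-1, 37))) = Add(Add(210, -132), Rational(-45, 37)) = Add(78, Rational(-45, 37)) = Rational(2841, 37)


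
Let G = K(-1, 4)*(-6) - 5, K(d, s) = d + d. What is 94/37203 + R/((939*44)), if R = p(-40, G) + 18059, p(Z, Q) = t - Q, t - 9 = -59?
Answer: 37422895/85393286 ≈ 0.43824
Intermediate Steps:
t = -50 (t = 9 - 59 = -50)
K(d, s) = 2*d
G = 7 (G = (2*(-1))*(-6) - 5 = -2*(-6) - 5 = 12 - 5 = 7)
p(Z, Q) = -50 - Q
R = 18002 (R = (-50 - 1*7) + 18059 = (-50 - 7) + 18059 = -57 + 18059 = 18002)
94/37203 + R/((939*44)) = 94/37203 + 18002/((939*44)) = 94*(1/37203) + 18002/41316 = 94/37203 + 18002*(1/41316) = 94/37203 + 9001/20658 = 37422895/85393286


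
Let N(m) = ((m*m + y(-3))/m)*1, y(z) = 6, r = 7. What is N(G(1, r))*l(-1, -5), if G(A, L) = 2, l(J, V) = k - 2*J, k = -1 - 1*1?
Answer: 0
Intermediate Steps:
k = -2 (k = -1 - 1 = -2)
l(J, V) = -2 - 2*J
N(m) = (6 + m²)/m (N(m) = ((m*m + 6)/m)*1 = ((m² + 6)/m)*1 = ((6 + m²)/m)*1 = (6 + m²)/m)
N(G(1, r))*l(-1, -5) = (2 + 6/2)*(-2 - 2*(-1)) = (2 + 6*(½))*(-2 + 2) = (2 + 3)*0 = 5*0 = 0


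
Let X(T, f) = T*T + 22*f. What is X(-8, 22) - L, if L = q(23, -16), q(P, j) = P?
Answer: 525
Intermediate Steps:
X(T, f) = T**2 + 22*f
L = 23
X(-8, 22) - L = ((-8)**2 + 22*22) - 1*23 = (64 + 484) - 23 = 548 - 23 = 525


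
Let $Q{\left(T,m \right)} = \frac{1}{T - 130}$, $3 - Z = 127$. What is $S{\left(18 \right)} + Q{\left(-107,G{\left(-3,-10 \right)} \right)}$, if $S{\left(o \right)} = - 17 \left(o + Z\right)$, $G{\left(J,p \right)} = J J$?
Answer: $\frac{427073}{237} \approx 1802.0$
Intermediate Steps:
$Z = -124$ ($Z = 3 - 127 = -124$)
$G{\left(J,p \right)} = J^{2}$
$S{\left(o \right)} = 2108 - 17 o$ ($S{\left(o \right)} = - 17 \left(o - 124\right) = - 17 \left(-124 + o\right) = 2108 - 17 o$)
$Q{\left(T,m \right)} = \frac{1}{-130 + T}$
$S{\left(18 \right)} + Q{\left(-107,G{\left(-3,-10 \right)} \right)} = \left(2108 - 306\right) + \frac{1}{-130 - 107} = \left(2108 - 306\right) + \frac{1}{-237} = 1802 - \frac{1}{237} = \frac{427073}{237}$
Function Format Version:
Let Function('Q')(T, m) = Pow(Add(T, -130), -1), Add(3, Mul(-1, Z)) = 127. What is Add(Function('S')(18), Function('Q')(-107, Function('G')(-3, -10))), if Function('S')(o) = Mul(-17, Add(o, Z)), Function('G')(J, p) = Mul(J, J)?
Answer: Rational(427073, 237) ≈ 1802.0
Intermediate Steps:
Z = -124 (Z = Add(3, Mul(-1, 127)) = Add(3, -127) = -124)
Function('G')(J, p) = Pow(J, 2)
Function('S')(o) = Add(2108, Mul(-17, o)) (Function('S')(o) = Mul(-17, Add(o, -124)) = Mul(-17, Add(-124, o)) = Add(2108, Mul(-17, o)))
Function('Q')(T, m) = Pow(Add(-130, T), -1)
Add(Function('S')(18), Function('Q')(-107, Function('G')(-3, -10))) = Add(Add(2108, Mul(-17, 18)), Pow(Add(-130, -107), -1)) = Add(Add(2108, -306), Pow(-237, -1)) = Add(1802, Rational(-1, 237)) = Rational(427073, 237)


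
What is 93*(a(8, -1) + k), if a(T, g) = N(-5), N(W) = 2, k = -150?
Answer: -13764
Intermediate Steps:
a(T, g) = 2
93*(a(8, -1) + k) = 93*(2 - 150) = 93*(-148) = -13764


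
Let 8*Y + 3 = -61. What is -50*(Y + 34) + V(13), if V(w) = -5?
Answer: -1305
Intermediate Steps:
Y = -8 (Y = -3/8 + (1/8)*(-61) = -3/8 - 61/8 = -8)
-50*(Y + 34) + V(13) = -50*(-8 + 34) - 5 = -50*26 - 5 = -1300 - 5 = -1305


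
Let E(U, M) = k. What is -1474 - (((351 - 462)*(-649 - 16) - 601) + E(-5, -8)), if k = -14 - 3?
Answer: -74671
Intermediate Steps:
k = -17
E(U, M) = -17
-1474 - (((351 - 462)*(-649 - 16) - 601) + E(-5, -8)) = -1474 - (((351 - 462)*(-649 - 16) - 601) - 17) = -1474 - ((-111*(-665) - 601) - 17) = -1474 - ((73815 - 601) - 17) = -1474 - (73214 - 17) = -1474 - 1*73197 = -1474 - 73197 = -74671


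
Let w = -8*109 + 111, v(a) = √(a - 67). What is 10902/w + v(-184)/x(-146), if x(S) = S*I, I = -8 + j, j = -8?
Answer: -10902/761 + I*√251/2336 ≈ -14.326 + 0.0067821*I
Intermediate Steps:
I = -16 (I = -8 - 8 = -16)
v(a) = √(-67 + a)
w = -761 (w = -872 + 111 = -761)
x(S) = -16*S (x(S) = S*(-16) = -16*S)
10902/w + v(-184)/x(-146) = 10902/(-761) + √(-67 - 184)/((-16*(-146))) = 10902*(-1/761) + √(-251)/2336 = -10902/761 + (I*√251)*(1/2336) = -10902/761 + I*√251/2336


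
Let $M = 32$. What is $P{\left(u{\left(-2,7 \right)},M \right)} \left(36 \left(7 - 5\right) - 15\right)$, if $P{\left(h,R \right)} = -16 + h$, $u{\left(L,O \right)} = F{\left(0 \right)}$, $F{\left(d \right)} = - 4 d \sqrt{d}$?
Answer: $-912$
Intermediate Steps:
$F{\left(d \right)} = - 4 d^{\frac{3}{2}}$
$u{\left(L,O \right)} = 0$ ($u{\left(L,O \right)} = - 4 \cdot 0^{\frac{3}{2}} = \left(-4\right) 0 = 0$)
$P{\left(u{\left(-2,7 \right)},M \right)} \left(36 \left(7 - 5\right) - 15\right) = \left(-16 + 0\right) \left(36 \left(7 - 5\right) - 15\right) = - 16 \left(36 \cdot 2 - 15\right) = - 16 \left(72 - 15\right) = \left(-16\right) 57 = -912$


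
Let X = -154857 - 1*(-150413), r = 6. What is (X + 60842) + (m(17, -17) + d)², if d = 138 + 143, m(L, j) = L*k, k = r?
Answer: 203087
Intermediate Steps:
k = 6
m(L, j) = 6*L (m(L, j) = L*6 = 6*L)
d = 281
X = -4444 (X = -154857 + 150413 = -4444)
(X + 60842) + (m(17, -17) + d)² = (-4444 + 60842) + (6*17 + 281)² = 56398 + (102 + 281)² = 56398 + 383² = 56398 + 146689 = 203087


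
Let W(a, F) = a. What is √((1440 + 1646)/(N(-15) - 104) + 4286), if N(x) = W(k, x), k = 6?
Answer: √208471/7 ≈ 65.227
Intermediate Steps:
N(x) = 6
√((1440 + 1646)/(N(-15) - 104) + 4286) = √((1440 + 1646)/(6 - 104) + 4286) = √(3086/(-98) + 4286) = √(3086*(-1/98) + 4286) = √(-1543/49 + 4286) = √(208471/49) = √208471/7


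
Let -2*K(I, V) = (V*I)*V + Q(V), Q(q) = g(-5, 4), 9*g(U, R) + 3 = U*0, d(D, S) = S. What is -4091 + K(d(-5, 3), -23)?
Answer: -14653/3 ≈ -4884.3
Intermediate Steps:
g(U, R) = -1/3 (g(U, R) = -1/3 + (U*0)/9 = -1/3 + (1/9)*0 = -1/3 + 0 = -1/3)
Q(q) = -1/3
K(I, V) = 1/6 - I*V**2/2 (K(I, V) = -((V*I)*V - 1/3)/2 = -((I*V)*V - 1/3)/2 = -(I*V**2 - 1/3)/2 = -(-1/3 + I*V**2)/2 = 1/6 - I*V**2/2)
-4091 + K(d(-5, 3), -23) = -4091 + (1/6 - 1/2*3*(-23)**2) = -4091 + (1/6 - 1/2*3*529) = -4091 + (1/6 - 1587/2) = -4091 - 2380/3 = -14653/3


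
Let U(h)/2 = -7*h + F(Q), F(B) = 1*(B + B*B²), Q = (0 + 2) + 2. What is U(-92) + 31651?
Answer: 33075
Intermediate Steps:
Q = 4 (Q = 2 + 2 = 4)
F(B) = B + B³ (F(B) = 1*(B + B³) = B + B³)
U(h) = 136 - 14*h (U(h) = 2*(-7*h + (4 + 4³)) = 2*(-7*h + (4 + 64)) = 2*(-7*h + 68) = 2*(68 - 7*h) = 136 - 14*h)
U(-92) + 31651 = (136 - 14*(-92)) + 31651 = (136 + 1288) + 31651 = 1424 + 31651 = 33075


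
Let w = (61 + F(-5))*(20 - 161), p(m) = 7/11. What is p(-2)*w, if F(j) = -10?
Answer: -50337/11 ≈ -4576.1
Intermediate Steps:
p(m) = 7/11 (p(m) = 7*(1/11) = 7/11)
w = -7191 (w = (61 - 10)*(20 - 161) = 51*(-141) = -7191)
p(-2)*w = (7/11)*(-7191) = -50337/11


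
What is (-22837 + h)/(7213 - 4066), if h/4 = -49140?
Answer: -219397/3147 ≈ -69.716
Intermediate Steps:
h = -196560 (h = 4*(-49140) = -196560)
(-22837 + h)/(7213 - 4066) = (-22837 - 196560)/(7213 - 4066) = -219397/3147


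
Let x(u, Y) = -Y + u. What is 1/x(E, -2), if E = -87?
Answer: -1/85 ≈ -0.011765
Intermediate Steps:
x(u, Y) = u - Y
1/x(E, -2) = 1/(-87 - 1*(-2)) = 1/(-87 + 2) = 1/(-85) = -1/85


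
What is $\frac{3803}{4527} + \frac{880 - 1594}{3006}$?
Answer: $\frac{455530}{756009} \approx 0.60255$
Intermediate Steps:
$\frac{3803}{4527} + \frac{880 - 1594}{3006} = 3803 \cdot \frac{1}{4527} - \frac{119}{501} = \frac{3803}{4527} - \frac{119}{501} = \frac{455530}{756009}$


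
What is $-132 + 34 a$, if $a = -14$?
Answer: $-608$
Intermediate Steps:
$-132 + 34 a = -132 + 34 \left(-14\right) = -132 - 476 = -608$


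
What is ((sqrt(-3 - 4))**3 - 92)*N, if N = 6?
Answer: -552 - 42*I*sqrt(7) ≈ -552.0 - 111.12*I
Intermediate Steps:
((sqrt(-3 - 4))**3 - 92)*N = ((sqrt(-3 - 4))**3 - 92)*6 = ((sqrt(-7))**3 - 92)*6 = ((I*sqrt(7))**3 - 92)*6 = (-7*I*sqrt(7) - 92)*6 = (-92 - 7*I*sqrt(7))*6 = -552 - 42*I*sqrt(7)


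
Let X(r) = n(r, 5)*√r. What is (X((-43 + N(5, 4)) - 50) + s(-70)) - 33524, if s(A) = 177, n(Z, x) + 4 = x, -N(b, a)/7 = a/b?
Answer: -33347 + I*√2465/5 ≈ -33347.0 + 9.9297*I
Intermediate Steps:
N(b, a) = -7*a/b
n(Z, x) = -4 + x
X(r) = √r (X(r) = (-4 + 5)*√r = 1*√r = √r)
(X((-43 + N(5, 4)) - 50) + s(-70)) - 33524 = (√((-43 - 7*4/5) - 50) + 177) - 33524 = (√((-43 - 7*4*⅕) - 50) + 177) - 33524 = (√((-43 - 28/5) - 50) + 177) - 33524 = (√(-243/5 - 50) + 177) - 33524 = (√(-493/5) + 177) - 33524 = (I*√2465/5 + 177) - 33524 = (177 + I*√2465/5) - 33524 = -33347 + I*√2465/5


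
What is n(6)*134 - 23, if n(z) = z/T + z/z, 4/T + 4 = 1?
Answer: -492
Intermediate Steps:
T = -4/3 (T = 4/(-4 + 1) = 4/(-3) = 4*(-⅓) = -4/3 ≈ -1.3333)
n(z) = 1 - 3*z/4 (n(z) = z/(-4/3) + z/z = z*(-¾) + 1 = -3*z/4 + 1 = 1 - 3*z/4)
n(6)*134 - 23 = (1 - ¾*6)*134 - 23 = (1 - 9/2)*134 - 23 = -7/2*134 - 23 = -469 - 23 = -492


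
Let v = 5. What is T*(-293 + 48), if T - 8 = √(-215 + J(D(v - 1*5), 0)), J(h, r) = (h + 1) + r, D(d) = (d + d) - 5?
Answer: -1960 - 245*I*√219 ≈ -1960.0 - 3625.7*I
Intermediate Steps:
D(d) = -5 + 2*d (D(d) = 2*d - 5 = -5 + 2*d)
J(h, r) = 1 + h + r (J(h, r) = (1 + h) + r = 1 + h + r)
T = 8 + I*√219 (T = 8 + √(-215 + (1 + (-5 + 2*(5 - 1*5)) + 0)) = 8 + √(-215 + (1 + (-5 + 2*(5 - 5)) + 0)) = 8 + √(-215 + (1 + (-5 + 2*0) + 0)) = 8 + √(-215 + (1 + (-5 + 0) + 0)) = 8 + √(-215 + (1 - 5 + 0)) = 8 + √(-215 - 4) = 8 + √(-219) = 8 + I*√219 ≈ 8.0 + 14.799*I)
T*(-293 + 48) = (8 + I*√219)*(-293 + 48) = (8 + I*√219)*(-245) = -1960 - 245*I*√219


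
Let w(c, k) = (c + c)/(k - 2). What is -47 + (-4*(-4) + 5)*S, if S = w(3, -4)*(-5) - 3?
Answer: -5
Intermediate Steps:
w(c, k) = 2*c/(-2 + k) (w(c, k) = (2*c)/(-2 + k) = 2*c/(-2 + k))
S = 2 (S = (2*3/(-2 - 4))*(-5) - 3 = (2*3/(-6))*(-5) - 3 = (2*3*(-1/6))*(-5) - 3 = -1*(-5) - 3 = 5 - 3 = 2)
-47 + (-4*(-4) + 5)*S = -47 + (-4*(-4) + 5)*2 = -47 + (16 + 5)*2 = -47 + 21*2 = -47 + 42 = -5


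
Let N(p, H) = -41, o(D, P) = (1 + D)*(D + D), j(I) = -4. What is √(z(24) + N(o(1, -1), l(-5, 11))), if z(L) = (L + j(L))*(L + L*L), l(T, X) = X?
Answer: √11959 ≈ 109.36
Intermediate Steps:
o(D, P) = 2*D*(1 + D) (o(D, P) = (1 + D)*(2*D) = 2*D*(1 + D))
z(L) = (-4 + L)*(L + L²) (z(L) = (L - 4)*(L + L*L) = (-4 + L)*(L + L²))
√(z(24) + N(o(1, -1), l(-5, 11))) = √(24*(-4 + 24² - 3*24) - 41) = √(24*(-4 + 576 - 72) - 41) = √(24*500 - 41) = √(12000 - 41) = √11959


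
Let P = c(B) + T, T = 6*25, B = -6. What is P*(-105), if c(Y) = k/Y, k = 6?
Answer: -15645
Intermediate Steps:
T = 150
c(Y) = 6/Y
P = 149 (P = 6/(-6) + 150 = 6*(-⅙) + 150 = -1 + 150 = 149)
P*(-105) = 149*(-105) = -15645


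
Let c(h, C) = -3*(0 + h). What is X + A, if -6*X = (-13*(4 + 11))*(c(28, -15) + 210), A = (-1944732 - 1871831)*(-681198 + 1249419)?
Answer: -2168651240328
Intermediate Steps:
A = -2168651244423 (A = -3816563*568221 = -2168651244423)
c(h, C) = -3*h
X = 4095 (X = -(-13*(4 + 11))*(-3*28 + 210)/6 = -(-13*15)*(-84 + 210)/6 = -(-65)*126/2 = -1/6*(-24570) = 4095)
X + A = 4095 - 2168651244423 = -2168651240328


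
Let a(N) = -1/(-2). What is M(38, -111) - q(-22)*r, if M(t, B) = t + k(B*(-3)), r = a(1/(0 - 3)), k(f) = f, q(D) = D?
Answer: 382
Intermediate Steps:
a(N) = ½ (a(N) = -1*(-½) = ½)
r = ½ ≈ 0.50000
M(t, B) = t - 3*B (M(t, B) = t + B*(-3) = t - 3*B)
M(38, -111) - q(-22)*r = (38 - 3*(-111)) - (-22)/2 = (38 + 333) - 1*(-11) = 371 + 11 = 382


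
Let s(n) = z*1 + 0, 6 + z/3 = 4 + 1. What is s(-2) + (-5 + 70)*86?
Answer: 5587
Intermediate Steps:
z = -3 (z = -18 + 3*(4 + 1) = -18 + 3*5 = -18 + 15 = -3)
s(n) = -3 (s(n) = -3*1 + 0 = -3 + 0 = -3)
s(-2) + (-5 + 70)*86 = -3 + (-5 + 70)*86 = -3 + 65*86 = -3 + 5590 = 5587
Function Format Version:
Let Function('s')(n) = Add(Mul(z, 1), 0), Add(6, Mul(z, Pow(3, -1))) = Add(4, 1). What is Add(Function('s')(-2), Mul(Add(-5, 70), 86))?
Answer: 5587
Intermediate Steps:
z = -3 (z = Add(-18, Mul(3, Add(4, 1))) = Add(-18, Mul(3, 5)) = Add(-18, 15) = -3)
Function('s')(n) = -3 (Function('s')(n) = Add(Mul(-3, 1), 0) = Add(-3, 0) = -3)
Add(Function('s')(-2), Mul(Add(-5, 70), 86)) = Add(-3, Mul(Add(-5, 70), 86)) = Add(-3, Mul(65, 86)) = Add(-3, 5590) = 5587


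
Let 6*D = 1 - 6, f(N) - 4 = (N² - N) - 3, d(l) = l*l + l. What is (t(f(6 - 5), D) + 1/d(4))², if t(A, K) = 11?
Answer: 48841/400 ≈ 122.10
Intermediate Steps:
d(l) = l + l² (d(l) = l² + l = l + l²)
f(N) = 1 + N² - N (f(N) = 4 + ((N² - N) - 3) = 4 + (-3 + N² - N) = 1 + N² - N)
D = -⅚ (D = (1 - 6)/6 = (⅙)*(-5) = -⅚ ≈ -0.83333)
(t(f(6 - 5), D) + 1/d(4))² = (11 + 1/(4*(1 + 4)))² = (11 + 1/(4*5))² = (11 + 1/20)² = (221/20)² = 48841/400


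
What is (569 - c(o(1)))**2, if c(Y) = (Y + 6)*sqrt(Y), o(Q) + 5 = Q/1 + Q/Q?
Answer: 323734 - 3414*I*sqrt(3) ≈ 3.2373e+5 - 5913.2*I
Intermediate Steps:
o(Q) = -4 + Q (o(Q) = -5 + (Q/1 + Q/Q) = -5 + (Q*1 + 1) = -5 + (Q + 1) = -5 + (1 + Q) = -4 + Q)
c(Y) = sqrt(Y)*(6 + Y) (c(Y) = (6 + Y)*sqrt(Y) = sqrt(Y)*(6 + Y))
(569 - c(o(1)))**2 = (569 - sqrt(-4 + 1)*(6 + (-4 + 1)))**2 = (569 - sqrt(-3)*(6 - 3))**2 = (569 - I*sqrt(3)*3)**2 = (569 - 3*I*sqrt(3))**2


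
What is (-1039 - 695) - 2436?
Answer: -4170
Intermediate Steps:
(-1039 - 695) - 2436 = -1734 - 2436 = -4170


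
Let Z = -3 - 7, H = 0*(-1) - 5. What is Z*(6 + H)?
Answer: -10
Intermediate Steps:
H = -5 (H = 0 - 5 = -5)
Z = -10
Z*(6 + H) = -10*(6 - 5) = -10*1 = -10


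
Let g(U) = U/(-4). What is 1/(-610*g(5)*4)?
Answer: 1/3050 ≈ 0.00032787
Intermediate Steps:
g(U) = -U/4 (g(U) = U*(-¼) = -U/4)
1/(-610*g(5)*4) = 1/(-610*(-¼*5)*4) = 1/(-(-1525)*4/2) = 1/(-610*(-5)) = 1/3050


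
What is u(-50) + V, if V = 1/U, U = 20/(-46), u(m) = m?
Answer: -523/10 ≈ -52.300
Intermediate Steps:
U = -10/23 (U = 20*(-1/46) = -10/23 ≈ -0.43478)
V = -23/10 (V = 1/(-10/23) = -23/10 ≈ -2.3000)
u(-50) + V = -50 - 23/10 = -523/10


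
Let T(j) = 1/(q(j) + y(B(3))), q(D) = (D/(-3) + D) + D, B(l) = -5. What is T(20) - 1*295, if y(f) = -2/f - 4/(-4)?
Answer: -153680/521 ≈ -294.97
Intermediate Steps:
q(D) = 5*D/3 (q(D) = (D*(-⅓) + D) + D = (-D/3 + D) + D = 2*D/3 + D = 5*D/3)
y(f) = 1 - 2/f (y(f) = -2/f - 4*(-¼) = -2/f + 1 = 1 - 2/f)
T(j) = 1/(7/5 + 5*j/3) (T(j) = 1/(5*j/3 + (-2 - 5)/(-5)) = 1/(5*j/3 - ⅕*(-7)) = 1/(5*j/3 + 7/5) = 1/(7/5 + 5*j/3))
T(20) - 1*295 = 15/(21 + 25*20) - 1*295 = 15/(21 + 500) - 295 = 15/521 - 295 = -153680/521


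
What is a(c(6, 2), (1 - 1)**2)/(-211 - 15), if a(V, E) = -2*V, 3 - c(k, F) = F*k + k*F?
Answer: -21/113 ≈ -0.18584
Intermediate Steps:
c(k, F) = 3 - 2*F*k (c(k, F) = 3 - (F*k + k*F) = 3 - (F*k + F*k) = 3 - 2*F*k)
a(c(6, 2), (1 - 1)**2)/(-211 - 15) = (-2*(3 - 2*2*6))/(-211 - 15) = -2*(3 - 24)/(-226) = -2*(-21)*(-1/226) = 42*(-1/226) = -21/113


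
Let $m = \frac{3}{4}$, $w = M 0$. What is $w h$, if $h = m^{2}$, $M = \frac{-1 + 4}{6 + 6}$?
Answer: $0$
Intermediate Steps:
$M = \frac{1}{4}$ ($M = \frac{3}{12} = 3 \cdot \frac{1}{12} = \frac{1}{4} \approx 0.25$)
$w = 0$ ($w = \frac{1}{4} \cdot 0 = 0$)
$m = \frac{3}{4}$ ($m = 3 \cdot \frac{1}{4} = \frac{3}{4} \approx 0.75$)
$h = \frac{9}{16}$ ($h = \left(\frac{3}{4}\right)^{2} = \frac{9}{16} \approx 0.5625$)
$w h = 0 \cdot \frac{9}{16} = 0$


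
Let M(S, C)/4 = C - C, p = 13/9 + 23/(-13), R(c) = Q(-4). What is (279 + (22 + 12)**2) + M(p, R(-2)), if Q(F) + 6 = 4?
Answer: 1435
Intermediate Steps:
Q(F) = -2 (Q(F) = -6 + 4 = -2)
R(c) = -2
p = -38/117 (p = 13*(1/9) + 23*(-1/13) = 13/9 - 23/13 = -38/117 ≈ -0.32479)
M(S, C) = 0 (M(S, C) = 4*(C - C) = 4*0 = 0)
(279 + (22 + 12)**2) + M(p, R(-2)) = (279 + (22 + 12)**2) + 0 = (279 + 34**2) + 0 = (279 + 1156) + 0 = 1435 + 0 = 1435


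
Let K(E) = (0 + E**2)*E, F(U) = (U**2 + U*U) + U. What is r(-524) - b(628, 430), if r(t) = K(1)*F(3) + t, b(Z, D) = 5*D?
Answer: -2653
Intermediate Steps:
F(U) = U + 2*U**2 (F(U) = (U**2 + U**2) + U = 2*U**2 + U = U + 2*U**2)
K(E) = E**3 (K(E) = E**2*E = E**3)
r(t) = 21 + t (r(t) = 1**3*(3*(1 + 2*3)) + t = 1*(3*(1 + 6)) + t = 1*(3*7) + t = 1*21 + t = 21 + t)
r(-524) - b(628, 430) = (21 - 524) - 5*430 = -503 - 1*2150 = -503 - 2150 = -2653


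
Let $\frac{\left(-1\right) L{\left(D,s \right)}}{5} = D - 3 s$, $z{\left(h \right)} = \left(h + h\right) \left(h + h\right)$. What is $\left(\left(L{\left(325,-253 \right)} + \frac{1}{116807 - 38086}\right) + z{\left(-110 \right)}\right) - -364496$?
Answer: $\frac{32076918197}{78721} \approx 4.0748 \cdot 10^{5}$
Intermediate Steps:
$z{\left(h \right)} = 4 h^{2}$ ($z{\left(h \right)} = 2 h 2 h = 4 h^{2}$)
$L{\left(D,s \right)} = - 5 D + 15 s$ ($L{\left(D,s \right)} = - 5 \left(D - 3 s\right) = - 5 D + 15 s$)
$\left(\left(L{\left(325,-253 \right)} + \frac{1}{116807 - 38086}\right) + z{\left(-110 \right)}\right) - -364496 = \left(\left(\left(\left(-5\right) 325 + 15 \left(-253\right)\right) + \frac{1}{116807 - 38086}\right) + 4 \left(-110\right)^{2}\right) - -364496 = \left(\left(\left(-1625 - 3795\right) + \frac{1}{78721}\right) + 4 \cdot 12100\right) + 364496 = \left(\left(-5420 + \frac{1}{78721}\right) + 48400\right) + 364496 = \left(- \frac{426667819}{78721} + 48400\right) + 364496 = \frac{3383428581}{78721} + 364496 = \frac{32076918197}{78721}$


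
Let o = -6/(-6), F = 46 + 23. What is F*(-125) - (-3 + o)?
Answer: -8623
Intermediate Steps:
F = 69
o = 1 (o = -6*(-⅙) = 1)
F*(-125) - (-3 + o) = 69*(-125) - (-3 + 1) = -8625 - 1*(-2) = -8625 + 2 = -8623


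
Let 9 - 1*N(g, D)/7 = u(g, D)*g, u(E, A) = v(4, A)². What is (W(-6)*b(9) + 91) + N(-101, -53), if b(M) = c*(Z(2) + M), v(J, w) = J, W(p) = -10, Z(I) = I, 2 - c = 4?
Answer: 11686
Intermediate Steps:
c = -2 (c = 2 - 1*4 = 2 - 4 = -2)
b(M) = -4 - 2*M (b(M) = -2*(2 + M) = -4 - 2*M)
u(E, A) = 16 (u(E, A) = 4² = 16)
N(g, D) = 63 - 112*g
(W(-6)*b(9) + 91) + N(-101, -53) = (-10*(-4 - 2*9) + 91) + (63 - 112*(-101)) = (-10*(-4 - 18) + 91) + (63 + 11312) = (-10*(-22) + 91) + 11375 = (220 + 91) + 11375 = 311 + 11375 = 11686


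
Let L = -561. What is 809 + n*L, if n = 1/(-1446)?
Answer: 390125/482 ≈ 809.39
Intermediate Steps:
n = -1/1446 ≈ -0.00069156
809 + n*L = 809 - 1/1446*(-561) = 809 + 187/482 = 390125/482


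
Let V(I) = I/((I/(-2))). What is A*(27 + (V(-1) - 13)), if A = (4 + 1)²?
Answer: 300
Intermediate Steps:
A = 25 (A = 5² = 25)
V(I) = -2 (V(I) = I/((I*(-½))) = I/((-I/2)) = I*(-2/I) = -2)
A*(27 + (V(-1) - 13)) = 25*(27 + (-2 - 13)) = 25*(27 - 15) = 25*12 = 300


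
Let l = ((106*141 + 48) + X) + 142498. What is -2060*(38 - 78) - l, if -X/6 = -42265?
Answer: -328682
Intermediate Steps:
X = 253590 (X = -6*(-42265) = 253590)
l = 411082 (l = ((106*141 + 48) + 253590) + 142498 = ((14946 + 48) + 253590) + 142498 = (14994 + 253590) + 142498 = 268584 + 142498 = 411082)
-2060*(38 - 78) - l = -2060*(38 - 78) - 1*411082 = -2060*(-40) - 411082 = 82400 - 411082 = -328682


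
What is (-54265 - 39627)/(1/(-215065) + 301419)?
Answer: -10096441490/32412338617 ≈ -0.31150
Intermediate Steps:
(-54265 - 39627)/(1/(-215065) + 301419) = -93892/(-1/215065 + 301419) = -93892/64824677234/215065 = -93892*215065/64824677234 = -10096441490/32412338617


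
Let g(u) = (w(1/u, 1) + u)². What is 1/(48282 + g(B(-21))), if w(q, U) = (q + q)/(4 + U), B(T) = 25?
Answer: 15625/764184379 ≈ 2.0447e-5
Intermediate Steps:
w(q, U) = 2*q/(4 + U) (w(q, U) = (2*q)/(4 + U) = 2*q/(4 + U))
g(u) = (u + 2/(5*u))² (g(u) = (2/(u*(4 + 1)) + u)² = (2/(u*5) + u)² = (2*(⅕)/u + u)² = (2/(5*u) + u)² = (u + 2/(5*u))²)
1/(48282 + g(B(-21))) = 1/(48282 + (1/25)*(2 + 5*25²)²/25²) = 1/(48282 + (1/25)*(1/625)*(2 + 5*625)²) = 1/(48282 + (1/25)*(1/625)*(2 + 3125)²) = 1/(48282 + (1/25)*(1/625)*3127²) = 1/(48282 + (1/25)*(1/625)*9778129) = 1/(48282 + 9778129/15625) = 1/(764184379/15625) = 15625/764184379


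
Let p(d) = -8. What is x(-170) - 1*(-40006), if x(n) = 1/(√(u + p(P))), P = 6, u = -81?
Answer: 40006 - I*√89/89 ≈ 40006.0 - 0.106*I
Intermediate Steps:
x(n) = -I*√89/89 (x(n) = 1/(√(-81 - 8)) = 1/(√(-89)) = 1/(I*√89) = -I*√89/89)
x(-170) - 1*(-40006) = -I*√89/89 - 1*(-40006) = -I*√89/89 + 40006 = 40006 - I*√89/89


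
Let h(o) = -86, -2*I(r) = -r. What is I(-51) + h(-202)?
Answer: -223/2 ≈ -111.50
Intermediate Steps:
I(r) = r/2 (I(r) = -(-1)*r/2 = r/2)
I(-51) + h(-202) = (½)*(-51) - 86 = -51/2 - 86 = -223/2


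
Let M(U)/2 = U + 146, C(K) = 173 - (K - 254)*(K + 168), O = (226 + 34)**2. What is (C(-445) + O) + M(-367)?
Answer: -126292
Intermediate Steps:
O = 67600 (O = 260**2 = 67600)
C(K) = 173 - (-254 + K)*(168 + K)
M(U) = 292 + 2*U (M(U) = 2*(U + 146) = 2*(146 + U) = 292 + 2*U)
(C(-445) + O) + M(-367) = ((42845 - 1*(-445)**2 + 86*(-445)) + 67600) + (292 + 2*(-367)) = ((42845 - 1*198025 - 38270) + 67600) + (292 - 734) = ((42845 - 198025 - 38270) + 67600) - 442 = (-193450 + 67600) - 442 = -125850 - 442 = -126292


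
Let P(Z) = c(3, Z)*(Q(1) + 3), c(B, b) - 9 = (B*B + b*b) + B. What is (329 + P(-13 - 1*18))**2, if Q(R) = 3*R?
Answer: 38700841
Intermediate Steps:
c(B, b) = 9 + B + B**2 + b**2 (c(B, b) = 9 + ((B*B + b*b) + B) = 9 + ((B**2 + b**2) + B) = 9 + (B + B**2 + b**2) = 9 + B + B**2 + b**2)
P(Z) = 126 + 6*Z**2 (P(Z) = (9 + 3 + 3**2 + Z**2)*(3*1 + 3) = (9 + 3 + 9 + Z**2)*(3 + 3) = (21 + Z**2)*6 = 126 + 6*Z**2)
(329 + P(-13 - 1*18))**2 = (329 + (126 + 6*(-13 - 1*18)**2))**2 = (329 + (126 + 6*(-13 - 18)**2))**2 = (329 + (126 + 6*(-31)**2))**2 = (329 + (126 + 6*961))**2 = (329 + (126 + 5766))**2 = (329 + 5892)**2 = 6221**2 = 38700841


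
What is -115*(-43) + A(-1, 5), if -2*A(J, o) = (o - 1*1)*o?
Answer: 4935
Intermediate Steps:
A(J, o) = -o*(-1 + o)/2 (A(J, o) = -(o - 1*1)*o/2 = -(o - 1)*o/2 = -(-1 + o)*o/2 = -o*(-1 + o)/2)
-115*(-43) + A(-1, 5) = -115*(-43) + (½)*5*(1 - 1*5) = 4945 + (½)*5*(1 - 5) = 4945 + (½)*5*(-4) = 4945 - 10 = 4935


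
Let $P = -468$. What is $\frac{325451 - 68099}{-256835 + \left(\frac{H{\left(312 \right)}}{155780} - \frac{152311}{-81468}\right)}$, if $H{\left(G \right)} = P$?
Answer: $- \frac{816519029303520}{814872784341961} \approx -1.002$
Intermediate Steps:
$H{\left(G \right)} = -468$
$\frac{325451 - 68099}{-256835 + \left(\frac{H{\left(312 \right)}}{155780} - \frac{152311}{-81468}\right)} = \frac{325451 - 68099}{-256835 - \left(- \frac{152311}{81468} + \frac{117}{38945}\right)} = \frac{257352}{-256835 - - \frac{5922220139}{3172771260}} = \frac{257352}{-256835 + \left(- \frac{117}{38945} + \frac{152311}{81468}\right)} = \frac{257352}{-256835 + \frac{5922220139}{3172771260}} = \frac{257352}{- \frac{814872784341961}{3172771260}} = 257352 \left(- \frac{3172771260}{814872784341961}\right) = - \frac{816519029303520}{814872784341961}$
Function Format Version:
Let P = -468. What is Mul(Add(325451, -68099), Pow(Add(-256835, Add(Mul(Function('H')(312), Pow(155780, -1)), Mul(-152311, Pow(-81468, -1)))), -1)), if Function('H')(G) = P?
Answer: Rational(-816519029303520, 814872784341961) ≈ -1.0020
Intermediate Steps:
Function('H')(G) = -468
Mul(Add(325451, -68099), Pow(Add(-256835, Add(Mul(Function('H')(312), Pow(155780, -1)), Mul(-152311, Pow(-81468, -1)))), -1)) = Mul(Add(325451, -68099), Pow(Add(-256835, Add(Mul(-468, Pow(155780, -1)), Mul(-152311, Pow(-81468, -1)))), -1)) = Mul(257352, Pow(Add(-256835, Add(Mul(-468, Rational(1, 155780)), Mul(-152311, Rational(-1, 81468)))), -1)) = Mul(257352, Pow(Add(-256835, Add(Rational(-117, 38945), Rational(152311, 81468))), -1)) = Mul(257352, Pow(Add(-256835, Rational(5922220139, 3172771260)), -1)) = Mul(257352, Pow(Rational(-814872784341961, 3172771260), -1)) = Mul(257352, Rational(-3172771260, 814872784341961)) = Rational(-816519029303520, 814872784341961)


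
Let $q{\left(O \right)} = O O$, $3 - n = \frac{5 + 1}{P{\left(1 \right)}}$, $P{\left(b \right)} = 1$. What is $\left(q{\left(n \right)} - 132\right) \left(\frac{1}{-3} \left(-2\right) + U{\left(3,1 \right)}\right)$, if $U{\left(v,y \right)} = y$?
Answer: $-205$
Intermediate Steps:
$n = -3$ ($n = 3 - \frac{5 + 1}{1} = 3 - 6 \cdot 1 = 3 - 6 = -3$)
$q{\left(O \right)} = O^{2}$
$\left(q{\left(n \right)} - 132\right) \left(\frac{1}{-3} \left(-2\right) + U{\left(3,1 \right)}\right) = \left(\left(-3\right)^{2} - 132\right) \left(\frac{1}{-3} \left(-2\right) + 1\right) = \left(9 - 132\right) \left(\left(- \frac{1}{3}\right) \left(-2\right) + 1\right) = - 123 \left(\frac{2}{3} + 1\right) = \left(-123\right) \frac{5}{3} = -205$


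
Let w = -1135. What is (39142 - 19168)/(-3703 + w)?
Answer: -9987/2419 ≈ -4.1286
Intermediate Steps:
(39142 - 19168)/(-3703 + w) = (39142 - 19168)/(-3703 - 1135) = 19974/(-4838) = 19974*(-1/4838) = -9987/2419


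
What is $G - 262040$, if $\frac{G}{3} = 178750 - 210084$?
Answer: $-356042$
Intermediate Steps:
$G = -94002$ ($G = 3 \left(178750 - 210084\right) = 3 \left(-31334\right) = -94002$)
$G - 262040 = -94002 - 262040 = -356042$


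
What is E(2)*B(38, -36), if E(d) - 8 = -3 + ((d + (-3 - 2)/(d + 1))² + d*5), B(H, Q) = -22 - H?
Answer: -2720/3 ≈ -906.67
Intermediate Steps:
E(d) = 5 + (d - 5/(1 + d))² + 5*d (E(d) = 8 + (-3 + ((d + (-3 - 2)/(d + 1))² + d*5)) = 8 + (-3 + ((d - 5/(1 + d))² + 5*d)) = 8 + (-3 + (d - 5/(1 + d))² + 5*d) = 5 + (d - 5/(1 + d))² + 5*d)
E(2)*B(38, -36) = (5 + 5*2 + (-5 + 2 + 2²)²/(1 + 2)²)*(-22 - 1*38) = (5 + 10 + (-5 + 2 + 4)²/3²)*(-22 - 38) = (5 + 10 + (⅑)*1²)*(-60) = (5 + 10 + (⅑)*1)*(-60) = (5 + 10 + ⅑)*(-60) = (136/9)*(-60) = -2720/3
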